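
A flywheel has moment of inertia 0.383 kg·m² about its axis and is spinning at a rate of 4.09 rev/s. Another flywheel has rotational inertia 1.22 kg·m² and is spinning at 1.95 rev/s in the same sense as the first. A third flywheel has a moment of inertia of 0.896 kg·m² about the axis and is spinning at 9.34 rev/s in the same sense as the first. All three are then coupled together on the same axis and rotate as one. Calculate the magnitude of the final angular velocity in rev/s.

No external torque acts about the common axis, so total angular momentum is conserved.
Taking A's sense as positive: L = (0.3830)(4.09) + (1.220)(1.95) + (0.8960)(9.34) = 12.31 kg·m²·rev/s.
Combined I = 0.3830 + 1.220 + 0.8960 = 2.499 kg·m².
ω_f = L / I = 12.31 / 2.499 = 4.928 rev/s.

|ω_f| ≈ 4.93 rev/s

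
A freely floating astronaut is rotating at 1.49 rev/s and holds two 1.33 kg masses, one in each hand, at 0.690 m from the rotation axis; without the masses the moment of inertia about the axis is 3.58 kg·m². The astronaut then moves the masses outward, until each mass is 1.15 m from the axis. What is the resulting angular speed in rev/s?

With no external torque about the axis, L is conserved: I₁ω₁ = I₂ω₂.
I₁ = 3.58 + 2(1.33)(0.690)² = 4.846 kg·m²; I₂ = 3.58 + 2(1.33)(1.15)² = 7.098 kg·m².
ω₂ = I₁ω₁ / I₂ = (4.846)(1.49 rev/s) / (7.098) = 1.017 rev/s.

ω₂ ≈ 1.02 rev/s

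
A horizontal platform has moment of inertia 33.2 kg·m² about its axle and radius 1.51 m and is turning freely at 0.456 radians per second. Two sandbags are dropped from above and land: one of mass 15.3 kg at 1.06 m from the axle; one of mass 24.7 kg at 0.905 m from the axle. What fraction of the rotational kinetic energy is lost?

fraction ≈ 0.530

The added mass arrives with no angular momentum about the axle, and any external torque about the axle is negligible, so the system's angular momentum is conserved.
Added inertia Σmr² = (15.3)(1.06)² + (24.7)(0.905)² = 37.42 kg·m²; I_f = 33.20 + 37.42 = 70.62 kg·m².
ω_f = I_p ω_i / I_f = (33.20)(0.456) / 70.62 = 0.2144 rad/s.
KE_i = ½(33.20)(0.4560 rad/s)² = 3.452 J; KE_f = ½(70.62)(0.2144)² = 1.623 J.
Fraction lost = 0.5299.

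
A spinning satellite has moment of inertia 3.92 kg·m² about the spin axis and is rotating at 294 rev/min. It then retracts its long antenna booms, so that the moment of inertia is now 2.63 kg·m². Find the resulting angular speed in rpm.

No external torque acts about the spin axis, so angular momentum is conserved.
ω₂ = I₁ω₁ / I₂ = (3.920)(294 rpm) / (2.630) = 438.2 rpm.

ω₂ ≈ 438 rpm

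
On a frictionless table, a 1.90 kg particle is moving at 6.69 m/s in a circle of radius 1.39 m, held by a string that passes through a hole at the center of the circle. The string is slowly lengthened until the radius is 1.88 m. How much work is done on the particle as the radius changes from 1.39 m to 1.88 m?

W ≈ -19.3 J

Central (radial) force ⇒ zero torque about the center ⇒ m v r is constant.
v₂ = v₁ r₁ / r₂ = (6.69)(1.39) / (1.88) = 4.946 m/s.
W = ΔKE = ½m(v₂² − v₁²) = -19.28 J.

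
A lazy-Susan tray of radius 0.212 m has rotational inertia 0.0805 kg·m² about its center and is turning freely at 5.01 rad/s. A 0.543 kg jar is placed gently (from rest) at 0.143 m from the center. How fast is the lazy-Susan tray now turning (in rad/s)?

No external torque acts about the center; L_before = L_after.
Added inertia Σmr² = (0.543)(0.143)² = 0.01110 kg·m²; I_f = 0.08050 + 0.01110 = 0.09160 kg·m².
ω_f = I_p ω_i / I_f = (0.08050)(5.01) / 0.09160 = 4.403 rad/s.

ω_f ≈ 4.40 rad/s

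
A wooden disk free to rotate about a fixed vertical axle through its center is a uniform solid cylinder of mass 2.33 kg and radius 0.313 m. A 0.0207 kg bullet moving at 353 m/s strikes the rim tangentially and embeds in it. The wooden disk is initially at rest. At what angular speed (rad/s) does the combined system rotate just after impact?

About the axle the impulsive forces during the collision are internal, so angular momentum about that axis is conserved.
I_p = ½(2.33)(0.313)² = 0.1141 kg·m². Taking the sense of the bullet's angular momentum as positive, L_{bullet} = m v R = (0.0207)(353)(0.313) = 2.287 kg·m²/s.
L_i = 0 + 2.287 = 2.287 kg·m²/s.
After sticking, I_f = I_p + m R² = 0.1141 + (0.0207)(0.313)² = 0.1162 kg·m².
ω_f = L_i / I_f = 2.287 / 0.1162 = 19.69 rad/s.

|ω_f| ≈ 19.7 rad/s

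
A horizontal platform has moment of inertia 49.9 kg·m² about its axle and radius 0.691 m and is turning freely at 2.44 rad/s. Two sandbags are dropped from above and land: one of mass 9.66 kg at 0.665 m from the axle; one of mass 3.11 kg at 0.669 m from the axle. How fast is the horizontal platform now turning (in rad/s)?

The added mass arrives with no angular momentum about the axle, and any external torque about the axle is negligible, so the system's angular momentum is conserved.
Added inertia Σmr² = (9.66)(0.665)² + (3.11)(0.669)² = 5.664 kg·m²; I_f = 49.90 + 5.664 = 55.56 kg·m².
ω_f = I_p ω_i / I_f = (49.90)(2.44) / 55.56 = 2.191 rad/s.

ω_f ≈ 2.19 rad/s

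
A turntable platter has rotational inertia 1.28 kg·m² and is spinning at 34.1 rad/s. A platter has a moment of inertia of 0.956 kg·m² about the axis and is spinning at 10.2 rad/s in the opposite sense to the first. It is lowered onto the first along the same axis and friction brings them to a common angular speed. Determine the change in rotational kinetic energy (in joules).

No external torque acts about the common axis, so total angular momentum is conserved.
Taking A's sense as positive: L = (1.280)(34.1) − (0.9560)(10.2) = 33.90 kg·m²·rad/s.
Combined I = 1.280 + 0.9560 = 2.236 kg·m².
ω_f = L / I = 33.90 / 2.236 = 15.16 rad/s.
KE_i = ½ΣIω² = 793.9 J; KE_f = ½(2.236)(15.16)² = 256.9 J.

ΔKE ≈ -537 J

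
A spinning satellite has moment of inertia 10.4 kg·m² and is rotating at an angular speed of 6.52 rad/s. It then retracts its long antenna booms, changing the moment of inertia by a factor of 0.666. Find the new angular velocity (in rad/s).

Angular momentum about the spin axis is conserved since the torque about it is zero.
I₂ = 0.666 × 10.4 = 6.926 kg·m².
ω₂ = I₁ω₁ / I₂ = (10.40)(6.52 rad/s) / (6.926) = 9.790 rad/s.

ω₂ ≈ 9.79 rad/s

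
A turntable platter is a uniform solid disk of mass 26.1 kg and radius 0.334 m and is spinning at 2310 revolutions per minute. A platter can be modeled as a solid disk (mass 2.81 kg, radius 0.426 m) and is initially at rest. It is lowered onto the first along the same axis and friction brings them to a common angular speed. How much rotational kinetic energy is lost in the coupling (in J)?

No external torque acts about the common axis, so total angular momentum is conserved.
Moments of inertia: I_A = ½(26.1)(0.334)² = 1.456 kg·m²; I_B = ½(2.81)(0.426)² = 0.2550 kg·m².
Taking A's sense as positive: L = (1.456)(2310) = 3363 kg·m²·rpm.
Combined I = 1.456 + 0.2550 = 1.711 kg·m².
ω_f = L / I = 3363 / 1.711 = 1966 rpm.
KE_i = ½ΣIω² = 42590 J; KE_f = ½(1.711)(205.8)² = 36250 J.

ΔKE lost ≈ 6350 J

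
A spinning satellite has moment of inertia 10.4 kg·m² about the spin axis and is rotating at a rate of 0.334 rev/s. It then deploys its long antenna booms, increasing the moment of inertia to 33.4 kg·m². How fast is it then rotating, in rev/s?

ω₂ ≈ 0.104 rev/s

Angular momentum about the spin axis is conserved since the torque about it is zero.
ω₂ = I₁ω₁ / I₂ = (10.40)(0.334 rev/s) / (33.40) = 0.1040 rev/s.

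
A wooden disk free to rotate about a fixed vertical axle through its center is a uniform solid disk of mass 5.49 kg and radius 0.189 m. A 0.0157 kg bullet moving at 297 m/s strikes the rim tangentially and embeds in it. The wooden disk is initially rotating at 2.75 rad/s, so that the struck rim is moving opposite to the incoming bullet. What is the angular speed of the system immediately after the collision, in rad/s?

|ω_f| ≈ 6.20 rad/s

The axle reaction passes through the axle and exerts no torque about it; angular momentum about the axle is conserved through the impact.
I_p = ½(5.49)(0.189)² = 0.09805 kg·m². Taking the sense of the bullet's angular momentum as positive, L_{bullet} = m v R = (0.0157)(297)(0.189) = 0.8813 kg·m²/s.
L_i = −I_p ω_p + m v R = −(0.09805)(2.75) + 0.8813 = 0.6116 kg·m²/s.
After sticking, I_f = I_p + m R² = 0.09805 + (0.0157)(0.189)² = 0.09861 kg·m².
ω_f = L_i / I_f = 0.6116 / 0.09861 = 6.202 rad/s.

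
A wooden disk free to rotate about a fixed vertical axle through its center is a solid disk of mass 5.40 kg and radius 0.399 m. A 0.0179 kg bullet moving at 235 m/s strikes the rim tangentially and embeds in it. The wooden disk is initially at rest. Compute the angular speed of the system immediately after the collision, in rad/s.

The axle reaction passes through the axle and exerts no torque about it; angular momentum about the axle is conserved through the impact.
I_p = ½(5.40)(0.399)² = 0.4298 kg·m². Taking the sense of the bullet's angular momentum as positive, L_{bullet} = m v R = (0.0179)(235)(0.399) = 1.678 kg·m²/s.
L_i = 0 + 1.678 = 1.678 kg·m²/s.
After sticking, I_f = I_p + m R² = 0.4298 + (0.0179)(0.399)² = 0.4327 kg·m².
ω_f = L_i / I_f = 1.678 / 0.4327 = 3.879 rad/s.

|ω_f| ≈ 3.88 rad/s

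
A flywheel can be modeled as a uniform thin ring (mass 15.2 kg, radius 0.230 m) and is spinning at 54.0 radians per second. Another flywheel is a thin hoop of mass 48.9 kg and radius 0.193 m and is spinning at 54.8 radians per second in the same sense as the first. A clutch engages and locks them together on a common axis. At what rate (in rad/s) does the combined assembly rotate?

The coupling torques are internal; angular momentum about the shared axis is conserved.
Moments of inertia: I_A = (15.2)(0.230)² = 0.8041 kg·m²; I_B = (48.9)(0.193)² = 1.821 kg·m².
Taking A's sense as positive: L = (0.8041)(54.0) + (1.821)(54.8) = 143.2 kg·m²·rad/s.
Combined I = 0.8041 + 1.821 = 2.626 kg·m².
ω_f = L / I = 143.2 / 2.626 = 54.55 rad/s.

|ω_f| ≈ 54.6 rad/s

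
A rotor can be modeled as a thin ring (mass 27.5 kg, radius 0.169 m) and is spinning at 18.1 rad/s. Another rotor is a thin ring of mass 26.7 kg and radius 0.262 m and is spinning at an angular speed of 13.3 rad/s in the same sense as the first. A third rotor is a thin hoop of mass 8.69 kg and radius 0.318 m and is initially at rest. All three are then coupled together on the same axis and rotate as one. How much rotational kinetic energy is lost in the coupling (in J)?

ΔKE lost ≈ 77.8 J

The coupling torques are internal; angular momentum about the shared axis is conserved.
Moments of inertia: I_A = (27.5)(0.169)² = 0.7854 kg·m²; I_B = (26.7)(0.262)² = 1.833 kg·m²; I_C = (8.69)(0.318)² = 0.8788 kg·m².
Taking A's sense as positive: L = (0.7854)(18.1) + (1.833)(13.3) = 38.59 kg·m²·rad/s.
Combined I = 0.7854 + 1.833 + 0.8788 = 3.497 kg·m².
ω_f = L / I = 38.59 / 3.497 = 11.04 rad/s.
KE_i = ½ΣIω² = 290.8 J; KE_f = ½(3.497)(11.04)² = 213.0 J.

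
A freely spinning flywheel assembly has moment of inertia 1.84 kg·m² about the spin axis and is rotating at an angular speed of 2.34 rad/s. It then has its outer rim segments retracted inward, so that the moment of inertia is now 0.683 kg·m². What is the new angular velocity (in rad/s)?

ω₂ ≈ 6.30 rad/s

With no external torque about the axis, L is conserved: I₁ω₁ = I₂ω₂.
ω₂ = I₁ω₁ / I₂ = (1.840)(2.34 rad/s) / (0.6830) = 6.304 rad/s.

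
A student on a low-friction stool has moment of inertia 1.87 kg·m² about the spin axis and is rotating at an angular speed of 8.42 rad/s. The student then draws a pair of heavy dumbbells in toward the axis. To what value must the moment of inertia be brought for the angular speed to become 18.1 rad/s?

I₂ ≈ 0.870 kg·m²

With no external torque about the axis, L is conserved: I₁ω₁ = I₂ω₂.
I₂ = I₁ω₁ / ω₂ = (1.87)(8.42) / (18.1) = 0.8699 kg·m².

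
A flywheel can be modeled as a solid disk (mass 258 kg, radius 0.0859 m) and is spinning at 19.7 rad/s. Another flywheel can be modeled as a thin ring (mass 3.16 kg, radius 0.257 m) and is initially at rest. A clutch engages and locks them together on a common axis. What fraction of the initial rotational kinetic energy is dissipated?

fraction ≈ 0.180

No external torque acts about the common axis, so total angular momentum is conserved.
Moments of inertia: I_A = ½(258)(0.0859)² = 0.9519 kg·m²; I_B = (3.16)(0.257)² = 0.2087 kg·m².
Taking A's sense as positive: L = (0.9519)(19.7) = 18.75 kg·m²·rad/s.
Combined I = 0.9519 + 0.2087 = 1.161 kg·m².
ω_f = L / I = 18.75 / 1.161 = 16.16 rad/s.
KE_i = ½ΣIω² = 184.7 J; KE_f = ½(1.161)(16.16)² = 151.5 J.
Fraction dissipated = (KE_i − KE_f)/KE_i = 0.1798.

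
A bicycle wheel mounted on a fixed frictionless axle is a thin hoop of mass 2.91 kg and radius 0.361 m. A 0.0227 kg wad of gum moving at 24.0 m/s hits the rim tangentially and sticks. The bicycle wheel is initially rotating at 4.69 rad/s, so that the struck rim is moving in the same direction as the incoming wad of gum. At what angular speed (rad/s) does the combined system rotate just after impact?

|ω_f| ≈ 5.17 rad/s

About the axle the impulsive forces during the collision are internal, so angular momentum about that axis is conserved.
I_p = (2.91)(0.361)² = 0.3792 kg·m². Taking the sense of the wad of gum's angular momentum as positive, L_{wad} = m v R = (0.0227)(24.0)(0.361) = 0.1967 kg·m²/s.
L_i = +I_p ω_p + m v R = +(0.3792)(4.69) + 0.1967 = 1.975 kg·m²/s.
After sticking, I_f = I_p + m R² = 0.3792 + (0.0227)(0.361)² = 0.3822 kg·m².
ω_f = L_i / I_f = 1.975 / 0.3822 = 5.168 rad/s.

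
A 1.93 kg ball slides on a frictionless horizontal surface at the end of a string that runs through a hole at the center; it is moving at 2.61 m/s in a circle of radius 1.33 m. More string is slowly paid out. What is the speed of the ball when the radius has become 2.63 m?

v₂ ≈ 1.32 m/s

The only horizontal force on the mass is along the cord (radial), so it exerts no torque about the hole and angular momentum m v r is conserved.
v₂ = v₁ r₁ / r₂ = (2.61)(1.33) / (2.63) = 1.320 m/s.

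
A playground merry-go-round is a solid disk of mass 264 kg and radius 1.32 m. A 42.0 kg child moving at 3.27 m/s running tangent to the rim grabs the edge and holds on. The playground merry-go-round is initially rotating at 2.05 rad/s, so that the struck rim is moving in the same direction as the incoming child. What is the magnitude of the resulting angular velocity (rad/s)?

|ω_f| ≈ 2.15 rad/s

The axle reaction passes through the axle and exerts no torque about it; angular momentum about the axle is conserved through the impact.
I_p = ½(264)(1.32)² = 230.0 kg·m². Taking the sense of the child's angular momentum as positive, L_{child} = m v R = (42.0)(3.27)(1.32) = 181.3 kg·m²/s.
L_i = +I_p ω_p + m v R = +(230.0)(2.05) + 181.3 = 652.8 kg·m²/s.
After sticking, I_f = I_p + m R² = 230.0 + (42.0)(1.32)² = 303.2 kg·m².
ω_f = L_i / I_f = 652.8 / 303.2 = 2.153 rad/s.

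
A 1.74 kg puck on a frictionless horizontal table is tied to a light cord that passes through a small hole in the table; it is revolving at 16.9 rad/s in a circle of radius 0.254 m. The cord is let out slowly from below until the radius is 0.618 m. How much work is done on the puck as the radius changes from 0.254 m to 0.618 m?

W ≈ -13.3 J

No torque about the axis ⇒ m r₁² ω₁ = m r₂² ω₂.
ω₂ = ω₁ (r₁/r₂)² = (16.9)(0.254/0.618)² = 2.855 rad/s.
W = ΔKE = ½m(v₂² − v₁²) = -13.32 J.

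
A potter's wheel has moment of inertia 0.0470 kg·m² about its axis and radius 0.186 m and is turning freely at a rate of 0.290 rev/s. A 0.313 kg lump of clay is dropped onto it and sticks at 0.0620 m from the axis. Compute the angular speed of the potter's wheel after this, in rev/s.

No external torque acts about the axis; L_before = L_after.
Added inertia Σmr² = (0.313)(0.0620)² = 0.001203 kg·m²; I_f = 0.04700 + 0.001203 = 0.04820 kg·m².
ω_f = I_p ω_i / I_f = (0.04700)(0.290) / 0.04820 = 0.2828 rev/s.

ω_f ≈ 0.283 rev/s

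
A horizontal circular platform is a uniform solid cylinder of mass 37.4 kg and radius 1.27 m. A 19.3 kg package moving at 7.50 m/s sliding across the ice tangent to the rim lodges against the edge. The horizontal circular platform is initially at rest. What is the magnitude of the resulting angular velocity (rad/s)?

|ω_f| ≈ 3.00 rad/s

The axle reaction passes through the central axle and exerts no torque about it; angular momentum about the central axle is conserved through the impact.
I_p = ½(37.4)(1.27)² = 30.16 kg·m². Taking the sense of the package's angular momentum as positive, L_{package} = m v R = (19.3)(7.50)(1.27) = 183.8 kg·m²/s.
L_i = 0 + 183.8 = 183.8 kg·m²/s.
After sticking, I_f = I_p + m R² = 30.16 + (19.3)(1.27)² = 61.29 kg·m².
ω_f = L_i / I_f = 183.8 / 61.29 = 2.999 rad/s.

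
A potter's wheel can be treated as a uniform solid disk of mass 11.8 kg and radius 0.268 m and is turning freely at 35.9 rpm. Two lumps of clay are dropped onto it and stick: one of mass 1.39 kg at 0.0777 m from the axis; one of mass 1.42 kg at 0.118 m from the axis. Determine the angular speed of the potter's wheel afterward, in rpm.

The added mass arrives with no angular momentum about the axis, and any external torque about the axis is negligible, so the system's angular momentum is conserved.
I_p = ½(11.8)(0.268)² = 0.4238 kg·m².
Added inertia Σmr² = (1.39)(0.0777)² + (1.42)(0.118)² = 0.02816 kg·m²; I_f = 0.4238 + 0.02816 = 0.4519 kg·m².
ω_f = I_p ω_i / I_f = (0.4238)(35.9) / 0.4519 = 33.66 rpm.

ω_f ≈ 33.7 rpm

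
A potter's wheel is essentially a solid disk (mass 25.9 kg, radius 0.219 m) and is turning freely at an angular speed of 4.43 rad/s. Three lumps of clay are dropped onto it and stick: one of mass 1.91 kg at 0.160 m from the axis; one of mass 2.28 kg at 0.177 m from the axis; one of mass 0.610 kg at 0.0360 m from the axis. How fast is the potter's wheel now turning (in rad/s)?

The added mass arrives with no angular momentum about the axis, and any external torque about the axis is negligible, so the system's angular momentum is conserved.
I_p = ½(25.9)(0.219)² = 0.6211 kg·m².
Added inertia Σmr² = (1.91)(0.160)² + (2.28)(0.177)² + (0.610)(0.0360)² = 0.1211 kg·m²; I_f = 0.6211 + 0.1211 = 0.7422 kg·m².
ω_f = I_p ω_i / I_f = (0.6211)(4.43) / 0.7422 = 3.707 rad/s.

ω_f ≈ 3.71 rad/s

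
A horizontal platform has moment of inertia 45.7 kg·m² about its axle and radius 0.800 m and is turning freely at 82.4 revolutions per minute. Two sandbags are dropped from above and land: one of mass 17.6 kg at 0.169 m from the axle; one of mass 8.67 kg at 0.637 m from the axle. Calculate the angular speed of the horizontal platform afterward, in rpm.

ω_f ≈ 75.7 rpm

No external torque acts about the axle; L_before = L_after.
Added inertia Σmr² = (17.6)(0.169)² + (8.67)(0.637)² = 4.021 kg·m²; I_f = 45.70 + 4.021 = 49.72 kg·m².
ω_f = I_p ω_i / I_f = (45.70)(82.4) / 49.72 = 75.74 rpm.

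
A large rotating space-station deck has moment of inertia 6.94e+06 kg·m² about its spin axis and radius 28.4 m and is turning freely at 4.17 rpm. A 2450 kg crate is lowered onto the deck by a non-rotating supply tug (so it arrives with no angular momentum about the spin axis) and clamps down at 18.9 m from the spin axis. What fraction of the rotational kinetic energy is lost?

The added mass arrives with no angular momentum about the spin axis, and any external torque about the spin axis is negligible, so the system's angular momentum is conserved.
Added inertia Σmr² = (2450)(18.9)² = 8.752e+05 kg·m²; I_f = 6.940e+06 + 8.752e+05 = 7.815e+06 kg·m².
ω_f = I_p ω_i / I_f = (6.940e+06)(4.17) / 7.815e+06 = 3.703 rpm.
KE_i = ½(6.940e+06)(0.4367 rad/s)² = 6.617e+05 J; KE_f = ½(7.815e+06)(0.3878)² = 5.876e+05 J.
Fraction lost = 0.1120.

fraction ≈ 0.112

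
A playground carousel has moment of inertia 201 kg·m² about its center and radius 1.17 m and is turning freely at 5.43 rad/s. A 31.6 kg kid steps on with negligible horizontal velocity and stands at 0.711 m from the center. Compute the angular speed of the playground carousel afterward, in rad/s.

ω_f ≈ 5.03 rad/s

The added mass arrives with no angular momentum about the center, and any external torque about the center is negligible, so the system's angular momentum is conserved.
Added inertia Σmr² = (31.6)(0.711)² = 15.97 kg·m²; I_f = 201.0 + 15.97 = 217.0 kg·m².
ω_f = I_p ω_i / I_f = (201.0)(5.43) / 217.0 = 5.030 rad/s.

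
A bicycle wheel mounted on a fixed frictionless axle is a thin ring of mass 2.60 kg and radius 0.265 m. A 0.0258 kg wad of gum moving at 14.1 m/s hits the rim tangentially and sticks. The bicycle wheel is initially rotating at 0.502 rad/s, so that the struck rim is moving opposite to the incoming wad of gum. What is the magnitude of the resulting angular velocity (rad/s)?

|ω_f| ≈ 0.0257 rad/s

The axle reaction passes through the axle and exerts no torque about it; angular momentum about the axle is conserved through the impact.
I_p = (2.60)(0.265)² = 0.1826 kg·m². Taking the sense of the wad of gum's angular momentum as positive, L_{wad} = m v R = (0.0258)(14.1)(0.265) = 0.09640 kg·m²/s.
L_i = −I_p ω_p + m v R = −(0.1826)(0.502) + 0.09640 = 0.004744 kg·m²/s.
After sticking, I_f = I_p + m R² = 0.1826 + (0.0258)(0.265)² = 0.1844 kg·m².
ω_f = L_i / I_f = 0.004744 / 0.1844 = 0.02573 rad/s.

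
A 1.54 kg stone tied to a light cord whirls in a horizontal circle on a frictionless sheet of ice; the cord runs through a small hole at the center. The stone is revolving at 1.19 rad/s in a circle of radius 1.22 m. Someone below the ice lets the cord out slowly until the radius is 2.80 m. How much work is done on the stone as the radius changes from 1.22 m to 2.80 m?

W ≈ -1.31 J

The constraining force is radial, so m r² ω about the center is conserved.
ω₂ = ω₁ (r₁/r₂)² = (1.19)(1.22/2.80)² = 0.2259 rad/s.
W = ΔKE = ½m(v₂² − v₁²) = -1.315 J.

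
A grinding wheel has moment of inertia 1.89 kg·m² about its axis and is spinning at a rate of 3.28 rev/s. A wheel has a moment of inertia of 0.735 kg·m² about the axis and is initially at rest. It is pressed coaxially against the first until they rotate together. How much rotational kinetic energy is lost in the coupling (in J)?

ΔKE lost ≈ 112 J

The coupling torques are internal; angular momentum about the shared axis is conserved.
Taking A's sense as positive: L = (1.890)(3.28) = 6.199 kg·m²·rev/s.
Combined I = 1.890 + 0.7350 = 2.625 kg·m².
ω_f = L / I = 6.199 / 2.625 = 2.362 rev/s.
KE_i = ½ΣIω² = 401.4 J; KE_f = ½(2.625)(14.84)² = 289.0 J.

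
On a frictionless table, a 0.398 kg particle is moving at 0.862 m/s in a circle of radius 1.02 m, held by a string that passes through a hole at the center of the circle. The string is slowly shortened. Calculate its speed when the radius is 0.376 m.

Central (radial) force ⇒ zero torque about the center ⇒ m v r is constant.
v₂ = v₁ r₁ / r₂ = (0.862)(1.02) / (0.376) = 2.338 m/s.

v₂ ≈ 2.34 m/s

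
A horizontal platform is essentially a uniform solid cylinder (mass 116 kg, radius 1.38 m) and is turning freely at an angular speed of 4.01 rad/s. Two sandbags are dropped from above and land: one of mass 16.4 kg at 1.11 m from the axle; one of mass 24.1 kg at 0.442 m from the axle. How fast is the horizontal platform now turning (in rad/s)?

ω_f ≈ 3.27 rad/s

The added mass arrives with no angular momentum about the axle, and any external torque about the axle is negligible, so the system's angular momentum is conserved.
I_p = ½(116)(1.38)² = 110.5 kg·m².
Added inertia Σmr² = (16.4)(1.11)² + (24.1)(0.442)² = 24.91 kg·m²; I_f = 110.5 + 24.91 = 135.4 kg·m².
ω_f = I_p ω_i / I_f = (110.5)(4.01) / 135.4 = 3.272 rad/s.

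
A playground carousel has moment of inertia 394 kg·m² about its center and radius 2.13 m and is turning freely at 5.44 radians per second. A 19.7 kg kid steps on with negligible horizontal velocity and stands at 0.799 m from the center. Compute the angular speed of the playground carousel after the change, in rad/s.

The added mass arrives with no angular momentum about the center, and any external torque about the center is negligible, so the system's angular momentum is conserved.
Added inertia Σmr² = (19.7)(0.799)² = 12.58 kg·m²; I_f = 394.0 + 12.58 = 406.6 kg·m².
ω_f = I_p ω_i / I_f = (394.0)(5.44) / 406.6 = 5.272 rad/s.

ω_f ≈ 5.27 rad/s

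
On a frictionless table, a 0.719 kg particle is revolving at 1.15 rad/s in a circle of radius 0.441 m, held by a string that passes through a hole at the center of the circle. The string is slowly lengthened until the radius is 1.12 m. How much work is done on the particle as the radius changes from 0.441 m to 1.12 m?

W ≈ -0.0781 J

The constraining force is radial, so m r² ω about the center is conserved.
ω₂ = ω₁ (r₁/r₂)² = (1.15)(0.441/1.12)² = 0.1783 rad/s.
W = ΔKE = ½m(v₂² − v₁²) = -0.07813 J.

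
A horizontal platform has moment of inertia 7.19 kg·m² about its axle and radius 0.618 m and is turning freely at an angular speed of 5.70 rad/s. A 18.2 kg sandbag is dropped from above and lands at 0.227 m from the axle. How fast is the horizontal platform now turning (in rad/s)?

ω_f ≈ 5.04 rad/s

No external torque acts about the axle; L_before = L_after.
Added inertia Σmr² = (18.2)(0.227)² = 0.9378 kg·m²; I_f = 7.190 + 0.9378 = 8.128 kg·m².
ω_f = I_p ω_i / I_f = (7.190)(5.70) / 8.128 = 5.042 rad/s.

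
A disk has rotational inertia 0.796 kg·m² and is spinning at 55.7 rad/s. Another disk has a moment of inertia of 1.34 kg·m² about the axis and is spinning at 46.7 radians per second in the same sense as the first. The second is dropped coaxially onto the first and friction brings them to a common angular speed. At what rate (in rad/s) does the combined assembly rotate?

|ω_f| ≈ 50.1 rad/s

No external torque acts about the common axis, so total angular momentum is conserved.
Taking A's sense as positive: L = (0.7960)(55.7) + (1.340)(46.7) = 106.9 kg·m²·rad/s.
Combined I = 0.7960 + 1.340 = 2.136 kg·m².
ω_f = L / I = 106.9 / 2.136 = 50.05 rad/s.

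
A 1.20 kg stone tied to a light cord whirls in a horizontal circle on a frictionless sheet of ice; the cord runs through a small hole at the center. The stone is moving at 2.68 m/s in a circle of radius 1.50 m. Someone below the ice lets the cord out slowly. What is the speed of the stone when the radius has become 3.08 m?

The only horizontal force on the mass is along the cord (radial), so it exerts no torque about the hole and angular momentum m v r is conserved.
v₂ = v₁ r₁ / r₂ = (2.68)(1.50) / (3.08) = 1.305 m/s.

v₂ ≈ 1.31 m/s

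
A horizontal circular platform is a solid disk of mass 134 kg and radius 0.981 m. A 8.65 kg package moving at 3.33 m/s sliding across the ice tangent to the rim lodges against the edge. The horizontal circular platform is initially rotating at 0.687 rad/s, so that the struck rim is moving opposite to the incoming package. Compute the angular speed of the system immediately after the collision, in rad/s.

|ω_f| ≈ 0.220 rad/s

The axle reaction passes through the central axle and exerts no torque about it; angular momentum about the central axle is conserved through the impact.
I_p = ½(134)(0.981)² = 64.48 kg·m². Taking the sense of the package's angular momentum as positive, L_{package} = m v R = (8.65)(3.33)(0.981) = 28.26 kg·m²/s.
L_i = −I_p ω_p + m v R = −(64.48)(0.687) + 28.26 = -16.04 kg·m²/s.
After sticking, I_f = I_p + m R² = 64.48 + (8.65)(0.981)² = 72.80 kg·m².
ω_f = L_i / I_f = -16.04 / 72.80 = -0.2203 rad/s.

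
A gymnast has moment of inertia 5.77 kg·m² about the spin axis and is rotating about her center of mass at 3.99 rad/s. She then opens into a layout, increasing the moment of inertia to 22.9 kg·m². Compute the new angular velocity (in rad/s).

ω₂ ≈ 1.01 rad/s

No external torque acts about the spin axis, so angular momentum is conserved.
ω₂ = I₁ω₁ / I₂ = (5.770)(3.99 rad/s) / (22.90) = 1.005 rad/s.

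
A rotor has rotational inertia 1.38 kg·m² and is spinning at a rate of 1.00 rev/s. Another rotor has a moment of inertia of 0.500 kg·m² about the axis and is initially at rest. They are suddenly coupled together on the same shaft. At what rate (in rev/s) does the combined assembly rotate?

No external torque acts about the common axis, so total angular momentum is conserved.
Taking A's sense as positive: L = (1.380)(1.00) = 1.380 kg·m²·rev/s.
Combined I = 1.380 + 0.5000 = 1.880 kg·m².
ω_f = L / I = 1.380 / 1.880 = 0.7340 rev/s.

|ω_f| ≈ 0.734 rev/s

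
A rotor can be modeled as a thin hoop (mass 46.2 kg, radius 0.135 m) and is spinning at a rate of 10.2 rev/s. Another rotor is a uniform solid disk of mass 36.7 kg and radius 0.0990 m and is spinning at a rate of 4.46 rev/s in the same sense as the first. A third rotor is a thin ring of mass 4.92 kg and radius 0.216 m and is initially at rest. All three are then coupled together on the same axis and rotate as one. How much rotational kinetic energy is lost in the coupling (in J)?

The coupling torques are internal; angular momentum about the shared axis is conserved.
Moments of inertia: I_A = (46.2)(0.135)² = 0.8420 kg·m²; I_B = ½(36.7)(0.0990)² = 0.1798 kg·m²; I_C = (4.92)(0.216)² = 0.2295 kg·m².
Taking A's sense as positive: L = (0.8420)(10.2) + (0.1798)(4.46) = 9.390 kg·m²·rev/s.
Combined I = 0.8420 + 0.1798 + 0.2295 = 1.251 kg·m².
ω_f = L / I = 9.390 / 1.251 = 7.504 rev/s.
KE_i = ½ΣIω² = 1800 J; KE_f = ½(1.251)(47.15)² = 1391 J.

ΔKE lost ≈ 409 J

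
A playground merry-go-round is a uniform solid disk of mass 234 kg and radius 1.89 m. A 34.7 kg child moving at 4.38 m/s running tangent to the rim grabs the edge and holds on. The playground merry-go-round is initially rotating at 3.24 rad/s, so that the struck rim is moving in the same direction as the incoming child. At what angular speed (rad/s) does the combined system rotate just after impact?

About the axle the impulsive forces during the collision are internal, so angular momentum about that axis is conserved.
I_p = ½(234)(1.89)² = 417.9 kg·m². Taking the sense of the child's angular momentum as positive, L_{child} = m v R = (34.7)(4.38)(1.89) = 287.3 kg·m²/s.
L_i = +I_p ω_p + m v R = +(417.9)(3.24) + 287.3 = 1641 kg·m²/s.
After sticking, I_f = I_p + m R² = 417.9 + (34.7)(1.89)² = 541.9 kg·m².
ω_f = L_i / I_f = 1641 / 541.9 = 3.029 rad/s.

|ω_f| ≈ 3.03 rad/s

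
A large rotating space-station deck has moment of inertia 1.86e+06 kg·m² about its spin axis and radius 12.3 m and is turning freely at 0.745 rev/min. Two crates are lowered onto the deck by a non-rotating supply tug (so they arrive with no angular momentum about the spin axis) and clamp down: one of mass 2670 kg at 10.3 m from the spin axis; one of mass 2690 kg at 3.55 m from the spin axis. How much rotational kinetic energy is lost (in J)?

No external torque acts about the spin axis; L_before = L_after.
Added inertia Σmr² = (2670)(10.3)² + (2690)(3.55)² = 3.172e+05 kg·m²; I_f = 1.860e+06 + 3.172e+05 = 2.177e+06 kg·m².
ω_f = I_p ω_i / I_f = (1.860e+06)(0.745) / 2.177e+06 = 0.6365 rpm.
KE_i = ½(1.860e+06)(0.07802 rad/s)² = 5660 J; KE_f = ½(2.177e+06)(0.06665)² = 4836 J.

energy lost ≈ 825 J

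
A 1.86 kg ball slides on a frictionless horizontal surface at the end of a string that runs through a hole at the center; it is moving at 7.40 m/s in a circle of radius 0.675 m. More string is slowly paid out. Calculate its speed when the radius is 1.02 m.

Central (radial) force ⇒ zero torque about the center ⇒ m v r is constant.
v₂ = v₁ r₁ / r₂ = (7.40)(0.675) / (1.02) = 4.897 m/s.

v₂ ≈ 4.90 m/s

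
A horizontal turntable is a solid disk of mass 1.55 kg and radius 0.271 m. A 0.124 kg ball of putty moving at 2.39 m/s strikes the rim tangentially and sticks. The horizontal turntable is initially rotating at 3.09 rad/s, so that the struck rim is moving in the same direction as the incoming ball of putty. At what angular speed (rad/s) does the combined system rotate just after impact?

|ω_f| ≈ 3.88 rad/s

The axle reaction passes through the axle and exerts no torque about it; angular momentum about the axle is conserved through the impact.
I_p = ½(1.55)(0.271)² = 0.05692 kg·m². Taking the sense of the ball of putty's angular momentum as positive, L_{ball} = m v R = (0.124)(2.39)(0.271) = 0.08031 kg·m²/s.
L_i = +I_p ω_p + m v R = +(0.05692)(3.09) + 0.08031 = 0.2562 kg·m²/s.
After sticking, I_f = I_p + m R² = 0.05692 + (0.124)(0.271)² = 0.06602 kg·m².
ω_f = L_i / I_f = 0.2562 / 0.06602 = 3.880 rad/s.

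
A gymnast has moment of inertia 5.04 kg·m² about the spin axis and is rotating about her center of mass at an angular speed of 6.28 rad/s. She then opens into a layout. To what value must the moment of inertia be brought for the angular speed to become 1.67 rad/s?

With no external torque about the axis, L is conserved: I₁ω₁ = I₂ω₂.
I₂ = I₁ω₁ / ω₂ = (5.04)(6.28) / (1.67) = 18.95 kg·m².

I₂ ≈ 19.0 kg·m²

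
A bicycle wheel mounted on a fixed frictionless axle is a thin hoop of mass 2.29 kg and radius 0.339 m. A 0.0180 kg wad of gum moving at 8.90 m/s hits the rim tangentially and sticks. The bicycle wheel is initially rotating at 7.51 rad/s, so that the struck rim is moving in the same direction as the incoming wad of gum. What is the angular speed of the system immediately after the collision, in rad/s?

The axle reaction passes through the axle and exerts no torque about it; angular momentum about the axle is conserved through the impact.
I_p = (2.29)(0.339)² = 0.2632 kg·m². Taking the sense of the wad of gum's angular momentum as positive, L_{wad} = m v R = (0.0180)(8.90)(0.339) = 0.05431 kg·m²/s.
L_i = +I_p ω_p + m v R = +(0.2632)(7.51) + 0.05431 = 2.031 kg·m²/s.
After sticking, I_f = I_p + m R² = 0.2632 + (0.0180)(0.339)² = 0.2652 kg·m².
ω_f = L_i / I_f = 2.031 / 0.2652 = 7.656 rad/s.

|ω_f| ≈ 7.66 rad/s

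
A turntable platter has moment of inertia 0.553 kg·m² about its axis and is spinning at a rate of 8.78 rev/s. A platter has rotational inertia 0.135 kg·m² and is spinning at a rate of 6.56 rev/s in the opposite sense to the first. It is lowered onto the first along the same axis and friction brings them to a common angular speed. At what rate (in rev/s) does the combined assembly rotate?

|ω_f| ≈ 5.77 rev/s

No external torque acts about the common axis, so total angular momentum is conserved.
Taking A's sense as positive: L = (0.5530)(8.78) − (0.1350)(6.56) = 3.970 kg·m²·rev/s.
Combined I = 0.5530 + 0.1350 = 0.6880 kg·m².
ω_f = L / I = 3.970 / 0.6880 = 5.770 rev/s.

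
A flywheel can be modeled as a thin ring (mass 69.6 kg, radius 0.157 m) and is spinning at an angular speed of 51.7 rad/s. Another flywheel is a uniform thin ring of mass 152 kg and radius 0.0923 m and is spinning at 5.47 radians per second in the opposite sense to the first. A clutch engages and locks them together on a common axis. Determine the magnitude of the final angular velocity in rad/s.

|ω_f| ≈ 27.1 rad/s

The coupling torques are internal; angular momentum about the shared axis is conserved.
Moments of inertia: I_A = (69.6)(0.157)² = 1.716 kg·m²; I_B = (152)(0.0923)² = 1.295 kg·m².
Taking A's sense as positive: L = (1.716)(51.7) − (1.295)(5.47) = 81.61 kg·m²·rad/s.
Combined I = 1.716 + 1.295 = 3.011 kg·m².
ω_f = L / I = 81.61 / 3.011 = 27.11 rad/s.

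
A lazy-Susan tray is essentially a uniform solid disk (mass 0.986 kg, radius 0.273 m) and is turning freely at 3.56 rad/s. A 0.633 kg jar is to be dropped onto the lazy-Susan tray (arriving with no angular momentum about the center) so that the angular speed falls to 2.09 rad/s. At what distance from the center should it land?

No external torque acts about the center; L_before = L_after.
I_p = ½(0.986)(0.273)² = 0.03674 kg·m².
I_p ω_i = (I_p + m r²) ω_f ⇒ m r² = I_p(ω_i/ω_f − 1) = 0.03674(3.56/2.09 − 1) = 0.02584 kg·m².
r = √(0.02584/0.633) = 0.2021 m.

r ≈ 0.202 m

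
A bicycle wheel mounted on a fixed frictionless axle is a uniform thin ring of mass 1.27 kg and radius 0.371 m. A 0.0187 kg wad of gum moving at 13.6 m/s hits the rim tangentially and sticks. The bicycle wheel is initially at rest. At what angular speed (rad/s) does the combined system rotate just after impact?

|ω_f| ≈ 0.532 rad/s

The axle reaction passes through the axle and exerts no torque about it; angular momentum about the axle is conserved through the impact.
I_p = (1.27)(0.371)² = 0.1748 kg·m². Taking the sense of the wad of gum's angular momentum as positive, L_{wad} = m v R = (0.0187)(13.6)(0.371) = 0.09435 kg·m²/s.
L_i = 0 + 0.09435 = 0.09435 kg·m²/s.
After sticking, I_f = I_p + m R² = 0.1748 + (0.0187)(0.371)² = 0.1774 kg·m².
ω_f = L_i / I_f = 0.09435 / 0.1774 = 0.5319 rad/s.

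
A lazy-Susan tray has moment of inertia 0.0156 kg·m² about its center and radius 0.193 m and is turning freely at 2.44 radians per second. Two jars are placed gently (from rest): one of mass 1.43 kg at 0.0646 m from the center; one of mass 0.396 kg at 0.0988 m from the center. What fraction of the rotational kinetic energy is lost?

fraction ≈ 0.387

No external torque acts about the center; L_before = L_after.
Added inertia Σmr² = (1.43)(0.0646)² + (0.396)(0.0988)² = 0.009833 kg·m²; I_f = 0.01560 + 0.009833 = 0.02543 kg·m².
ω_f = I_p ω_i / I_f = (0.01560)(2.44) / 0.02543 = 1.497 rad/s.
KE_i = ½(0.01560)(2.440 rad/s)² = 0.04644 J; KE_f = ½(0.02543)(1.497)² = 0.02848 J.
Fraction lost = 0.3866.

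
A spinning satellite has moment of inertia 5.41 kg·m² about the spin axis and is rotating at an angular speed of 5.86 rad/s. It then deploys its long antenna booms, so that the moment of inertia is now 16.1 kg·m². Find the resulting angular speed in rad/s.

With no external torque about the axis, L is conserved: I₁ω₁ = I₂ω₂.
ω₂ = I₁ω₁ / I₂ = (5.410)(5.86 rad/s) / (16.10) = 1.969 rad/s.

ω₂ ≈ 1.97 rad/s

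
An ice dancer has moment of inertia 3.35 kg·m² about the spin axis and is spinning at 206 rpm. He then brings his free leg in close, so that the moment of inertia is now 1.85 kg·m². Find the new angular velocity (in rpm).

ω₂ ≈ 373 rpm

No external torque acts about the spin axis, so angular momentum is conserved.
ω₂ = I₁ω₁ / I₂ = (3.350)(206 rpm) / (1.850) = 373.0 rpm.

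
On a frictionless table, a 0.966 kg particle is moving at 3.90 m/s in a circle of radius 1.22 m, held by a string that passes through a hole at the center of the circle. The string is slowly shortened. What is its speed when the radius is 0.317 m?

The only horizontal force on the mass is along the cord (radial), so it exerts no torque about the hole and angular momentum m v r is conserved.
v₂ = v₁ r₁ / r₂ = (3.90)(1.22) / (0.317) = 15.01 m/s.

v₂ ≈ 15.0 m/s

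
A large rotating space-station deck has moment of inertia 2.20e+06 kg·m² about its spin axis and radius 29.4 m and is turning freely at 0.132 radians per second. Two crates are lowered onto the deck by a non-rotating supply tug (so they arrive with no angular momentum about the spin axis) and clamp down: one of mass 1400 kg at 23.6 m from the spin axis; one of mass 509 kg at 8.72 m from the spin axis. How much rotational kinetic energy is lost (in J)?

The added mass arrives with no angular momentum about the spin axis, and any external torque about the spin axis is negligible, so the system's angular momentum is conserved.
Added inertia Σmr² = (1400)(23.6)² + (509)(8.72)² = 8.184e+05 kg·m²; I_f = 2.200e+06 + 8.184e+05 = 3.018e+06 kg·m².
ω_f = I_p ω_i / I_f = (2.200e+06)(0.132) / 3.018e+06 = 0.09621 rad/s.
KE_i = ½(2.200e+06)(0.1320 rad/s)² = 19170 J; KE_f = ½(3.018e+06)(0.09621)² = 13970 J.

energy lost ≈ 5200 J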